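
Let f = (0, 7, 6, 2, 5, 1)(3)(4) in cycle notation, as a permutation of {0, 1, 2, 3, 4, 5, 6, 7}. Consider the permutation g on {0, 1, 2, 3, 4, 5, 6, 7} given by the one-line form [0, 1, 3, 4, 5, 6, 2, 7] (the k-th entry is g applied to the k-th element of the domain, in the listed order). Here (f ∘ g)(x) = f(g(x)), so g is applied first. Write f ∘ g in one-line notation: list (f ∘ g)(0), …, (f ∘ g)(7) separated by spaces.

7 0 3 4 1 2 5 6

Chase each element through g then f: 0 → 0 → 7; 1 → 1 → 0; 2 → 3 → 3; 3 → 4 → 4; 4 → 5 → 1; 5 → 6 → 2; 6 → 2 → 5; 7 → 7 → 6.
So f ∘ g in one-line form is 7 0 3 4 1 2 5 6.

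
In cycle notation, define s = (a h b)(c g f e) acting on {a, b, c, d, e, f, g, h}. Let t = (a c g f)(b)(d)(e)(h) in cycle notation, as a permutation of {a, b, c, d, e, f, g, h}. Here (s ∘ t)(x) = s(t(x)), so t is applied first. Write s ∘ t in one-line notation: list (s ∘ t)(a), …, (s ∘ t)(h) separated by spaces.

(s ∘ t)(x) = s(t(x)). Computing each image: s(t(a)) = s(c) = g, s(t(b)) = s(b) = a, s(t(c)) = s(g) = f, s(t(d)) = s(d) = d, s(t(e)) = s(e) = c, s(t(f)) = s(a) = h, s(t(g)) = s(f) = e, s(t(h)) = s(h) = b.
Hence s ∘ t = [g a f d c h e b].

g a f d c h e b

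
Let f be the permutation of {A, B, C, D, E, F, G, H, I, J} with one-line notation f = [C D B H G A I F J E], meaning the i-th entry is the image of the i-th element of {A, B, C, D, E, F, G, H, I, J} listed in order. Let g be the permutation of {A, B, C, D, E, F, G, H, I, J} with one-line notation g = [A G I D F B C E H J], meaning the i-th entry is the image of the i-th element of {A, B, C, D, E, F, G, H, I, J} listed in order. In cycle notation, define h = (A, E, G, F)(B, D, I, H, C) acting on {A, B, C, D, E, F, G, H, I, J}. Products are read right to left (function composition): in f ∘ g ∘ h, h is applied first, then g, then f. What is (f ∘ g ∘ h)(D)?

(f ∘ g ∘ h)(D) = f(g(h(D))). h(D) = I, then g(I) = H, then f(H) = F, so the result is F.

F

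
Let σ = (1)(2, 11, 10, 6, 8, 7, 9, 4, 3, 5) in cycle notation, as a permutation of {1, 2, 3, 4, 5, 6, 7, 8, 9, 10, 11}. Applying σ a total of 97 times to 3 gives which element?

7

3 lies in the 10-cycle (2, 11, 10, 6, 8, 7, 9, 4, 3, 5).
Since the cycle has length 10, σ^97 acts on it the same as σ^7 (97 mod 10 = 7).
Stepping 7 places around the cycle: 3 → 5 → 2 → 11 → 10 → 6 → 8 → 7.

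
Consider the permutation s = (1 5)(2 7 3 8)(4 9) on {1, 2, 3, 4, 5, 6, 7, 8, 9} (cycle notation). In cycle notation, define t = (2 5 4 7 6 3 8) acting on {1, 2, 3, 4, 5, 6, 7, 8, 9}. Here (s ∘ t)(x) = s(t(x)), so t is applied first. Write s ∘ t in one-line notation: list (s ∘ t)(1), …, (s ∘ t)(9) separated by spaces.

5 1 2 3 9 8 6 7 4

(s ∘ t)(x) = s(t(x)). Computing each image: s(t(1)) = s(1) = 5, s(t(2)) = s(5) = 1, s(t(3)) = s(8) = 2, s(t(4)) = s(7) = 3, s(t(5)) = s(4) = 9, s(t(6)) = s(3) = 8, s(t(7)) = s(6) = 6, s(t(8)) = s(2) = 7, s(t(9)) = s(9) = 4.
Hence s ∘ t = [5 1 2 3 9 8 6 7 4].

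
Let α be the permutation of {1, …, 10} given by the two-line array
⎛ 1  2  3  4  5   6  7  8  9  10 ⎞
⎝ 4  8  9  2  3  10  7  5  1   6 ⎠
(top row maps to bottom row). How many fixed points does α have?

The fixed points (elements with α(x) = x) are {7}, so there is 1.

1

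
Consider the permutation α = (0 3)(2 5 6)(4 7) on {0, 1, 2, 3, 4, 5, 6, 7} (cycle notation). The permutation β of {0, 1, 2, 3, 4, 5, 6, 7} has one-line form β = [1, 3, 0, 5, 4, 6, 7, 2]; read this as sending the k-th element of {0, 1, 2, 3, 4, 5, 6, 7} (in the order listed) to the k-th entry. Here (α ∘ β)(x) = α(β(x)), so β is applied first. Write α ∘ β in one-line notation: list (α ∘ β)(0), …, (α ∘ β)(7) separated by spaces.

1 0 3 6 7 2 4 5

For each element, apply β then α: 0 → 1 → 1; 1 → 3 → 0; 2 → 0 → 3; 3 → 5 → 6; 4 → 4 → 7; 5 → 6 → 2; 6 → 7 → 4; 7 → 2 → 5.
So α ∘ β in one-line form is 1 0 3 6 7 2 4 5.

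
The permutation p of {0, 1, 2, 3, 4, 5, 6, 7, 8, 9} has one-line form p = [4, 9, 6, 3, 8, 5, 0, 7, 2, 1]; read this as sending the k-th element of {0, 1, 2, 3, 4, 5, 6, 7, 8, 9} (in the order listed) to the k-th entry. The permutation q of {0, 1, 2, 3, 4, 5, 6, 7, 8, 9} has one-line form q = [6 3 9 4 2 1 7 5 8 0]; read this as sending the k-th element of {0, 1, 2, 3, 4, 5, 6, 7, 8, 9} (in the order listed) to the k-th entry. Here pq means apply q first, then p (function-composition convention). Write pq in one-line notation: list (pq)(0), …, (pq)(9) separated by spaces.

For each element, apply q then p: 0 → 6 → 0; 1 → 3 → 3; 2 → 9 → 1; 3 → 4 → 8; 4 → 2 → 6; 5 → 1 → 9; 6 → 7 → 7; 7 → 5 → 5; 8 → 8 → 2; 9 → 0 → 4.
So pq in one-line form is 0 3 1 8 6 9 7 5 2 4.

0 3 1 8 6 9 7 5 2 4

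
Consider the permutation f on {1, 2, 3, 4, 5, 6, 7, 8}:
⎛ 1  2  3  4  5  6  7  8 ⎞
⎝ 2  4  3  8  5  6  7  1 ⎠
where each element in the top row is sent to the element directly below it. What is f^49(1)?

2

Tracing 1 → 2 → … returns to 1 after 4 steps, so 1 lies in a 4-cycle (1, 2, 4, 8).
On a 4-cycle, f^4 is the identity, so f^49 = f^1 there (49 ≡ 1 mod 4).
Stepping 1 place around the cycle: 1 → 2.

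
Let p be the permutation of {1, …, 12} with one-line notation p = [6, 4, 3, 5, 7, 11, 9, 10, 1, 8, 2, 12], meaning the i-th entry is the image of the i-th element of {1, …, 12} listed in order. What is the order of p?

8

The disjoint-cycle form of p has cycle lengths 8, 2, 1, 1.
The order is lcm(8, 2) = 8.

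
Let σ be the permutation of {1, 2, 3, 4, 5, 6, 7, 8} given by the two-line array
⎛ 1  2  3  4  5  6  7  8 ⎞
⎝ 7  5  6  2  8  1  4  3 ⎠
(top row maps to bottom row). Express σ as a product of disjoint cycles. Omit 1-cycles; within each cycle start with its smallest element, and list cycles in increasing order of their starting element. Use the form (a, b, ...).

(1, 7, 4, 2, 5, 8, 3, 6)

Iterating σ from 1 gives 1 → 7 → 4 → 2 → 5 → 8 → 3 → 6 → 1; that is the 8-cycle (1, 7, 4, 2, 5, 8, 3, 6).
Continuing from each remaining unvisited element yields (1, 7, 4, 2, 5, 8, 3, 6).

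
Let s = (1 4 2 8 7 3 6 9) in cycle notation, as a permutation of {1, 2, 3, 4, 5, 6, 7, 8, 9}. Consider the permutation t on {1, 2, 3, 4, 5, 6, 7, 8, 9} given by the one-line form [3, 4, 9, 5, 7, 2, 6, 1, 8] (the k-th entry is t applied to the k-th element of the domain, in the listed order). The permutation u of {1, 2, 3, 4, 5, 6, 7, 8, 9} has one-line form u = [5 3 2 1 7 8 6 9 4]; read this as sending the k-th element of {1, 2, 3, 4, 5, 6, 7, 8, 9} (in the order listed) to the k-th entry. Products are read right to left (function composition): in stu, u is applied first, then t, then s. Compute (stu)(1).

3

Chase 1: u(1) = 5; t(5) = 7; s(7) = 3. Hence (stu)(1) = 3.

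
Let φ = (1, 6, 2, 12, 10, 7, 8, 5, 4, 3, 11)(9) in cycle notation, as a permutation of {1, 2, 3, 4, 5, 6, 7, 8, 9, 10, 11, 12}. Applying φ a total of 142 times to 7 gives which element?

7 lies in the 11-cycle (1, 6, 2, 12, 10, 7, 8, 5, 4, 3, 11).
On an 11-cycle, φ^11 is the identity, so φ^142 = φ^10 there (142 ≡ 10 mod 11).
Stepping 10 places around the cycle: 7 → 8 → 5 → 4 → 3 → 11 → 1 → 6 → 2 → 12 → 10.

10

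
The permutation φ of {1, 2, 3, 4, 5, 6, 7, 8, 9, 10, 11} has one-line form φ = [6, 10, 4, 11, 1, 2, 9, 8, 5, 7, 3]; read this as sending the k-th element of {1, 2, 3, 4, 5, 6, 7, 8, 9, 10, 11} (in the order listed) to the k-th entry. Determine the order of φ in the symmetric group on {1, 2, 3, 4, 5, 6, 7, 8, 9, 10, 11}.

The disjoint-cycle form of φ has cycle lengths 7, 3, 1.
The order is lcm(7, 3) = 21.

21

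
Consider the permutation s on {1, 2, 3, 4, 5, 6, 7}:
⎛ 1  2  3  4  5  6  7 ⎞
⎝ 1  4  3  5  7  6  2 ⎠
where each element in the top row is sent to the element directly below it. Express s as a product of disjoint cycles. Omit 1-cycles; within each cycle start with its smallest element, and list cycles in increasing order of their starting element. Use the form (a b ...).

(2 4 5 7)

Start at 2 and follow images: 2 → 4 → 5 → 7 → 2, giving the cycle (2 4 5 7).
Repeating from the next unused element and collecting all non-trivial cycles gives (2 4 5 7).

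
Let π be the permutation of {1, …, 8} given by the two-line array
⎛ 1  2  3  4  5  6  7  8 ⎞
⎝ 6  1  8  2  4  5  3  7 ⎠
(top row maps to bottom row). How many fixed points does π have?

0

No element satisfies π(x) = x, so there are 0 fixed points.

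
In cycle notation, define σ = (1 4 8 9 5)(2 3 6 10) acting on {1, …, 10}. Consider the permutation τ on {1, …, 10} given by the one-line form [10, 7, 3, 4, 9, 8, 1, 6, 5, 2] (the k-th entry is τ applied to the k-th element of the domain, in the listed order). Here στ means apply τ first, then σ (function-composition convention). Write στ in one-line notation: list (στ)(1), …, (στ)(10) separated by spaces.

Chase each element through τ then σ: 1 → 10 → 2; 2 → 7 → 7; 3 → 3 → 6; 4 → 4 → 8; 5 → 9 → 5; 6 → 8 → 9; 7 → 1 → 4; 8 → 6 → 10; 9 → 5 → 1; 10 → 2 → 3.
So στ in one-line form is 2 7 6 8 5 9 4 10 1 3.

2 7 6 8 5 9 4 10 1 3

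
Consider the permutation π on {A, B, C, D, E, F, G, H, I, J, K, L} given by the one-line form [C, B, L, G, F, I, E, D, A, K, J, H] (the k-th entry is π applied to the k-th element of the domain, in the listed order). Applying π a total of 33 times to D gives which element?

C

Tracing D → G → … returns to D after 9 steps, so D lies in a 9-cycle (A C L H D G E F I).
On a 9-cycle, π^9 is the identity, so π^33 = π^6 there (33 ≡ 6 mod 9).
Stepping 6 places around the cycle: D → G → E → F → I → A → C.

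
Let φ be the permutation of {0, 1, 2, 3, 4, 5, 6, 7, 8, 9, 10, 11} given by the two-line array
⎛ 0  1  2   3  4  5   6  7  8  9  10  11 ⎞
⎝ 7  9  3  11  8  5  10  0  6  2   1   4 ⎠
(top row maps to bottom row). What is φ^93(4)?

Tracing 4 → 8 → … returns to 4 after 9 steps, so 4 lies in a 9-cycle (1 9 2 3 11 4 8 6 10).
On a 9-cycle, φ^9 is the identity, so φ^93 = φ^3 there (93 ≡ 3 mod 9).
Stepping 3 places around the cycle: 4 → 8 → 6 → 10.

10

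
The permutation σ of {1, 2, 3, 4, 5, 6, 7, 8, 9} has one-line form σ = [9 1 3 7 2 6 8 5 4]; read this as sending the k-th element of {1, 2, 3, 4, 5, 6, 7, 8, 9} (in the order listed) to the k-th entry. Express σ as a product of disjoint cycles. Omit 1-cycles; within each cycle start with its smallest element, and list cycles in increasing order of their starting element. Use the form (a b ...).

(1 9 4 7 8 5 2)

Iterating σ from 1 gives 1 → 9 → 4 → 7 → 8 → 5 → 2 → 1; that is the 7-cycle (1 9 4 7 8 5 2).
Repeating from the next unused element and collecting all non-trivial cycles gives (1 9 4 7 8 5 2).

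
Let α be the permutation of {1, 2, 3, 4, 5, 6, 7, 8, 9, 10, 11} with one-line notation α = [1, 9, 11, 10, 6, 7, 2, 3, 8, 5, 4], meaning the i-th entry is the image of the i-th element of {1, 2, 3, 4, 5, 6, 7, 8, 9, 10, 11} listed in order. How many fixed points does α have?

1

The fixed points (elements with α(x) = x) are {1}, so there is 1.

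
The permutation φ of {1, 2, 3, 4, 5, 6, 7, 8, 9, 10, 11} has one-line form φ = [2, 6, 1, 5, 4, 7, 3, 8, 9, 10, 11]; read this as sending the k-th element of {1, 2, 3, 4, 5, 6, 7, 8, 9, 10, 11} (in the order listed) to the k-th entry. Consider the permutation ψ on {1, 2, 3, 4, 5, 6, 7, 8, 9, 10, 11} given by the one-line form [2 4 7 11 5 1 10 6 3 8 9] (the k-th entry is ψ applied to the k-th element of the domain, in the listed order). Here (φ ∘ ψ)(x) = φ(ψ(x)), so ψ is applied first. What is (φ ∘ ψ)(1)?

6

ψ(1) = 2, then φ(2) = 6; composing gives (φ ∘ ψ)(1) = 6.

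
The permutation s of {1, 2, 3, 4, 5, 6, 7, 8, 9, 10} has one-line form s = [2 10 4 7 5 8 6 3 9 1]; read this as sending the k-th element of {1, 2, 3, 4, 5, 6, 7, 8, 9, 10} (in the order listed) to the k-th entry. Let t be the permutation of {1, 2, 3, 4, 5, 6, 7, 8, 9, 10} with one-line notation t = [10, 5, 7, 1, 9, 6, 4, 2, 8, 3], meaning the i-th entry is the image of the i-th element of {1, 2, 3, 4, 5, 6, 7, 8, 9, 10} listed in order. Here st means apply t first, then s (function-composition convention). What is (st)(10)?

t(10) = 3, then s(3) = 4; composing gives (st)(10) = 4.

4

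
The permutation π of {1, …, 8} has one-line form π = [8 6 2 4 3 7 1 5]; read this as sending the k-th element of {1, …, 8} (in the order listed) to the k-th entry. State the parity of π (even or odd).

even

In disjoint-cycle form the cycle lengths are 7, 1.
A cycle is odd iff its length is even; π has 0 even-length cycles, so sgn(π) = (−1)^0 and π is even.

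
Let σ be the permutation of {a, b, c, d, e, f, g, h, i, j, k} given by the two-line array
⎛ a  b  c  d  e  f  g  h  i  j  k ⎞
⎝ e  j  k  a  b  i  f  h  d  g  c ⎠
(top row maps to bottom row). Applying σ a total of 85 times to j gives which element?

Tracing j → g → … returns to j after 8 steps, so j lies in an 8-cycle (a, e, b, j, g, f, i, d).
Since the cycle has length 8, σ^85 acts on it the same as σ^5 (85 mod 8 = 5).
Advancing 5 steps from j: j → g → f → i → d → a.

a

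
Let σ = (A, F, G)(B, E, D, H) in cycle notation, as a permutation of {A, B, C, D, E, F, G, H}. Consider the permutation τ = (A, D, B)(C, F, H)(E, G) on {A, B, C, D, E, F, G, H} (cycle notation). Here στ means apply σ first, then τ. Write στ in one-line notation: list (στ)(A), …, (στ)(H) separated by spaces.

(στ)(x) = τ(σ(x)). Computing each image: τ(σ(A)) = τ(F) = H, τ(σ(B)) = τ(E) = G, τ(σ(C)) = τ(C) = F, τ(σ(D)) = τ(H) = C, τ(σ(E)) = τ(D) = B, τ(σ(F)) = τ(G) = E, τ(σ(G)) = τ(A) = D, τ(σ(H)) = τ(B) = A.
Hence στ = [H G F C B E D A].

H G F C B E D A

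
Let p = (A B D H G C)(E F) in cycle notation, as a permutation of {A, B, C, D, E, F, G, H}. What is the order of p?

6

The disjoint cycles have lengths 6, 2.
The order is lcm(6, 2) = 6.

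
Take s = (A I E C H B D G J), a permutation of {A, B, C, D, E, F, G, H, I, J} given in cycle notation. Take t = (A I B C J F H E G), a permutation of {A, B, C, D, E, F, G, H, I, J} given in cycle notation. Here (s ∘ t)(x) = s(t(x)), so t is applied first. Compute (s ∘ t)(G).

(s ∘ t)(G) = s(t(G)). t(G) = A, then s(A) = I. So (s ∘ t)(G) = I.

I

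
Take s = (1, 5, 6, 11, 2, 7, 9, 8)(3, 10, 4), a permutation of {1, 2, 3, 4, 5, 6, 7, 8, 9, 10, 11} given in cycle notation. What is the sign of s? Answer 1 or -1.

-1

The cycle lengths are 8, 3.
A cycle is odd iff its length is even; s has 1 even-length cycle, so sgn(s) = (−1)^1 and s is odd.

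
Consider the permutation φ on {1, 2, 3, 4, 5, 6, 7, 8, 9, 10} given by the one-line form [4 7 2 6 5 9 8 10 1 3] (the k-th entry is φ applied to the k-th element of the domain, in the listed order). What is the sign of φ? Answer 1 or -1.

In disjoint-cycle form the cycle lengths are 5, 4, 1.
A cycle of length ℓ contributes ℓ−1 transpositions, so φ is a product of 4 + 3 = 7 transpositions — odd.

-1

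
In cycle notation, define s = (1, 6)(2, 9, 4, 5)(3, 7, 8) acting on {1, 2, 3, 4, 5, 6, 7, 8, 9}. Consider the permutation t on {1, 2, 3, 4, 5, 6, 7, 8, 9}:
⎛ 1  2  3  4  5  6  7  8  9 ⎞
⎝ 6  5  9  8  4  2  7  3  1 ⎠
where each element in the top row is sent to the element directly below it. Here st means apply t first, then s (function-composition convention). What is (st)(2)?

2

First apply t: t(2) = 5, then s(5) = 2. Thus (st)(2) = 2.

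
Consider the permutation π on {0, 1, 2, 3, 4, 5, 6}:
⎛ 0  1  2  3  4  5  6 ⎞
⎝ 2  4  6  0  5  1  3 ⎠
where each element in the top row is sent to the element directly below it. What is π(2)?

The entry below 2 in the array is 6, so π(2) = 6.

6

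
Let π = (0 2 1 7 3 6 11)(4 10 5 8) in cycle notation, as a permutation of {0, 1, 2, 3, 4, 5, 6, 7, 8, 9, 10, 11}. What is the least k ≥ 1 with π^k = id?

28

The cycle type of π is (7, 4, 1).
Since disjoint cycles commute, ord(π) = lcm(7, 4) = 28.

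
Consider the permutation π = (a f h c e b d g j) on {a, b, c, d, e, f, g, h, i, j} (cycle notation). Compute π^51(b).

h

b lies in the 9-cycle (a f h c e b d g j).
Since the cycle has length 9, π^51 acts on it the same as π^6 (51 mod 9 = 6).
Stepping 6 places around the cycle: b → d → g → j → a → f → h.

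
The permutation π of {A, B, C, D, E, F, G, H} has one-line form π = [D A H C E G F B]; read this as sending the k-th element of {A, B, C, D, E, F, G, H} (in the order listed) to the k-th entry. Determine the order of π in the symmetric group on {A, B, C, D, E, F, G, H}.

10

The disjoint-cycle form of π has cycle lengths 5, 2, 1.
The order of π is the least common multiple of its cycle lengths: lcm(5, 2) = 10.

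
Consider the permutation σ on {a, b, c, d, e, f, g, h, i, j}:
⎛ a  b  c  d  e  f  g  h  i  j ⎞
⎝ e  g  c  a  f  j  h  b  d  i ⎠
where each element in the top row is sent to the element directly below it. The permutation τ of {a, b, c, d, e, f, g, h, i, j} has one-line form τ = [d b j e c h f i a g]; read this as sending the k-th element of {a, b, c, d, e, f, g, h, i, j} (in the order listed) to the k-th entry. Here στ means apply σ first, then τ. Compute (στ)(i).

First apply σ: σ(i) = d, then τ(d) = e. Thus (στ)(i) = e.

e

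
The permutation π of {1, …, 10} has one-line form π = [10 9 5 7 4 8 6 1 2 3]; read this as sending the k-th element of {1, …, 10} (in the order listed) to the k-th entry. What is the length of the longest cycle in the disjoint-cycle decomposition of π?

8

Decomposing into disjoint cycles gives (1, 10, 3, 5, 4, 7, 6, 8)(2, 9); the longest has length 8.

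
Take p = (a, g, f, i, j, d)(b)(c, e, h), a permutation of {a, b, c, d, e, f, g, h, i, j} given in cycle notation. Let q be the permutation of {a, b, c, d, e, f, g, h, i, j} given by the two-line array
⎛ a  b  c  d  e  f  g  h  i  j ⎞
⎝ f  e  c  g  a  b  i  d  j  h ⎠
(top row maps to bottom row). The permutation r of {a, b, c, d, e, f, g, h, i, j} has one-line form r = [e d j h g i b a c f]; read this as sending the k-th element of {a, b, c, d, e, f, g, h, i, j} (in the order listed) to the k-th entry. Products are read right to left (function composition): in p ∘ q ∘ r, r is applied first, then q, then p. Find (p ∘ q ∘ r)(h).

i

Apply the permutations in order: r(h) = a, then q(a) = f, then p(f) = i. So (p ∘ q ∘ r)(h) = i.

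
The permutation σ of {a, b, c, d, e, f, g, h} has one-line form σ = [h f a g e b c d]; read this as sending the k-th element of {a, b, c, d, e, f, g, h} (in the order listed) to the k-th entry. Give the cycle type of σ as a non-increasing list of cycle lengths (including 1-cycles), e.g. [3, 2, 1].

[5, 2, 1]

The disjoint cycles are (a, h, d, g, c)(b, f)(e), with lengths 5, 2, 1 in non-increasing order.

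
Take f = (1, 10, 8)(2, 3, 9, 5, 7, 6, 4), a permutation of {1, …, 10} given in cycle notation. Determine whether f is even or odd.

The cycle lengths are 7, 3.
A cycle is odd iff its length is even; f has 0 even-length cycles, so sgn(f) = (−1)^0 and f is even.

even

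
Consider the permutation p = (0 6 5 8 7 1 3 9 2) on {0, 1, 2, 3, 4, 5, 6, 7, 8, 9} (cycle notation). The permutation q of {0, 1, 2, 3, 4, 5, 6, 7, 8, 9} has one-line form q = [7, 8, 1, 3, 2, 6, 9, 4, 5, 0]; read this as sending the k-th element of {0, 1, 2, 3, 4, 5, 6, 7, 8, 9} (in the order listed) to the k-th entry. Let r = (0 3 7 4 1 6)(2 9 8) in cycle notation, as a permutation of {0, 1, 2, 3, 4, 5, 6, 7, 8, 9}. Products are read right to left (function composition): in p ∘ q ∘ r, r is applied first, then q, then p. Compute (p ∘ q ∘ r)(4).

7

(p ∘ q ∘ r)(4) = p(q(r(4))). r(4) = 1, then q(1) = 8, then p(8) = 7, so the result is 7.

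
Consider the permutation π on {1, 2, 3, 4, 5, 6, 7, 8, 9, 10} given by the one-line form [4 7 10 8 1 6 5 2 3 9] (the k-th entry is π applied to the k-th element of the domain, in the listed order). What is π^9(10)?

Tracing 10 → 9 → … returns to 10 after 3 steps, so 10 lies in a 3-cycle (3 10 9).
Since the cycle has length 3, π^9 acts on it the same as π^0 (9 mod 3 = 0).
So π^9(10) = 10.

10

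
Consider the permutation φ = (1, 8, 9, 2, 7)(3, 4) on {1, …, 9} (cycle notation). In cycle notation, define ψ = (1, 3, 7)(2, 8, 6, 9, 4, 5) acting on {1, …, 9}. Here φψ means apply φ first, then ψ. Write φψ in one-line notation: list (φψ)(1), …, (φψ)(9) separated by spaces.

6 1 5 7 2 9 3 4 8

Chase each element through φ then ψ: 1 → 8 → 6; 2 → 7 → 1; 3 → 4 → 5; 4 → 3 → 7; 5 → 5 → 2; 6 → 6 → 9; 7 → 1 → 3; 8 → 9 → 4; 9 → 2 → 8.
So φψ in one-line form is 6 1 5 7 2 9 3 4 8.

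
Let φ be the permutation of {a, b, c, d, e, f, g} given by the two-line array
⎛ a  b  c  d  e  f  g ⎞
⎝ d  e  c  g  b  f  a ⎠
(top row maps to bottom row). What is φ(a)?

d

The entry below a in the array is d, so φ(a) = d.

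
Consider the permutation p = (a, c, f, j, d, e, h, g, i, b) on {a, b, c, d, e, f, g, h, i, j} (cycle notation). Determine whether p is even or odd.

The cycle lengths are 10.
A cycle of length ℓ contributes ℓ−1 transpositions, so p is a product of 9 transpositions — odd.

odd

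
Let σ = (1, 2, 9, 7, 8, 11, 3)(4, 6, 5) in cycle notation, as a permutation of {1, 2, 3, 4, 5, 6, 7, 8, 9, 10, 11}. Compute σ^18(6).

6 lies in the 3-cycle (4, 6, 5).
Since the cycle has length 3, σ^18 acts on it the same as σ^0 (18 mod 3 = 0).
So σ^18(6) = 6.

6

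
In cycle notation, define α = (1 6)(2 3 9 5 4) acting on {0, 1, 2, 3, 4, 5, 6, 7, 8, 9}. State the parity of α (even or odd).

The cycle lengths are 5, 2, 1, 1, 1.
A cycle is odd iff its length is even; α has 1 even-length cycle, so sgn(α) = (−1)^1 and α is odd.

odd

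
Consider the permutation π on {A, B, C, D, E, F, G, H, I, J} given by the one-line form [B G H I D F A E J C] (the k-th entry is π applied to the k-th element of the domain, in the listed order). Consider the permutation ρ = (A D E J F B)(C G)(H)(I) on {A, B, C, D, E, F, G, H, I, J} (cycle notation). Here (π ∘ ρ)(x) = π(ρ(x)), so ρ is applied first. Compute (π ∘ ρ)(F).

(π ∘ ρ)(F) = π(ρ(F)). ρ(F) = B, then π(B) = G. So (π ∘ ρ)(F) = G.

G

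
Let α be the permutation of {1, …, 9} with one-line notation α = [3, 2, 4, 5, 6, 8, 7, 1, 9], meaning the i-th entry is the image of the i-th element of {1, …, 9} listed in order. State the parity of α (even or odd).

odd

In disjoint-cycle form the cycle lengths are 6, 1, 1, 1.
A cycle of length ℓ contributes ℓ−1 transpositions, so α is a product of 5 transpositions — odd.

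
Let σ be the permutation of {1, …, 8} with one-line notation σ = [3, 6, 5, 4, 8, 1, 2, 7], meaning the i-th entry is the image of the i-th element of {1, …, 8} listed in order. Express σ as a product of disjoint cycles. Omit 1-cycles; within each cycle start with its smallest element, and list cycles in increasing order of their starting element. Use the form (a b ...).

From 1: 1 → 3 → 5 → 8 → 7 → 2 → 6 → 1, closing the cycle (1 3 5 8 7 2 6).
Repeating from the next unused element and collecting all non-trivial cycles gives (1 3 5 8 7 2 6).

(1 3 5 8 7 2 6)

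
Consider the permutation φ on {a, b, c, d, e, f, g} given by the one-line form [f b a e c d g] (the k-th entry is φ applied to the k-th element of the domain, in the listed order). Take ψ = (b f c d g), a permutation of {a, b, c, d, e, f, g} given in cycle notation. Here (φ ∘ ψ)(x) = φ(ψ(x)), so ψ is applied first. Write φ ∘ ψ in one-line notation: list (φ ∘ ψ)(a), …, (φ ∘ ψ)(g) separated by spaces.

(φ ∘ ψ)(x) = φ(ψ(x)). Computing each image: φ(ψ(a)) = φ(a) = f, φ(ψ(b)) = φ(f) = d, φ(ψ(c)) = φ(d) = e, φ(ψ(d)) = φ(g) = g, φ(ψ(e)) = φ(e) = c, φ(ψ(f)) = φ(c) = a, φ(ψ(g)) = φ(b) = b.
Hence φ ∘ ψ = [f d e g c a b].

f d e g c a b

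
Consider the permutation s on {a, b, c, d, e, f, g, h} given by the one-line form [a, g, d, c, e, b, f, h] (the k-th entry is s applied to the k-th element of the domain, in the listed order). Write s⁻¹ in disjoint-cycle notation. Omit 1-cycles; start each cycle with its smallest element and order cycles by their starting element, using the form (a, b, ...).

The cycle decomposition of s is (b, g, f)(c, d).
Reversing each cycle (and rotating so the smallest element leads) gives s⁻¹ = (b, f, g)(c, d).

(b, f, g)(c, d)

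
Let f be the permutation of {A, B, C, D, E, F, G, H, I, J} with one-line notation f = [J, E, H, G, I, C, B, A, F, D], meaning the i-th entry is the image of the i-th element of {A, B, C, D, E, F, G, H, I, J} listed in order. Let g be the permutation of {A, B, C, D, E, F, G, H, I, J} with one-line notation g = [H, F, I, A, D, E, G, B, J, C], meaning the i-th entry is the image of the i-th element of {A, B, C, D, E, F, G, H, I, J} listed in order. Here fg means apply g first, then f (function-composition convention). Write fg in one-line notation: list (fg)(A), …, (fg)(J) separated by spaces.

(fg)(x) = f(g(x)). Computing each image: f(g(A)) = f(H) = A, f(g(B)) = f(F) = C, f(g(C)) = f(I) = F, f(g(D)) = f(A) = J, f(g(E)) = f(D) = G, f(g(F)) = f(E) = I, f(g(G)) = f(G) = B, f(g(H)) = f(B) = E, f(g(I)) = f(J) = D, f(g(J)) = f(C) = H.
Hence fg = [A C F J G I B E D H].

A C F J G I B E D H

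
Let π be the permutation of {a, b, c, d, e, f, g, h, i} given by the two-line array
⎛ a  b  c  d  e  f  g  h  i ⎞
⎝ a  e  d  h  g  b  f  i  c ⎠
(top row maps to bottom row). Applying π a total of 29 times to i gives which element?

Tracing i → c → … returns to i after 4 steps, so i lies in a 4-cycle (c d h i).
On a 4-cycle, π^4 is the identity, so π^29 = π^1 there (29 ≡ 1 mod 4).
Stepping 1 place around the cycle: i → c.

c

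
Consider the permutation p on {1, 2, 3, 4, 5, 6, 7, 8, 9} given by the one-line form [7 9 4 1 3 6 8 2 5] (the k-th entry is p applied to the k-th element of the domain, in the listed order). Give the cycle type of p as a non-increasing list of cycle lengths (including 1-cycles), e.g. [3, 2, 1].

[8, 1]

The disjoint cycles are (1 7 8 2 9 5 3 4)(6), with lengths 8, 1 in non-increasing order.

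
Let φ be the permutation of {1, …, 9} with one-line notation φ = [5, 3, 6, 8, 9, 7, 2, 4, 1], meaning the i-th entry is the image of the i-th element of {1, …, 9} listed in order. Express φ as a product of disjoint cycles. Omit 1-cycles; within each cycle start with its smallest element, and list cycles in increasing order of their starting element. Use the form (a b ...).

From 1: 1 → 5 → 9 → 1, closing the cycle (1 5 9).
Continuing from each remaining unvisited element yields (1 5 9)(2 3 6 7)(4 8).

(1 5 9)(2 3 6 7)(4 8)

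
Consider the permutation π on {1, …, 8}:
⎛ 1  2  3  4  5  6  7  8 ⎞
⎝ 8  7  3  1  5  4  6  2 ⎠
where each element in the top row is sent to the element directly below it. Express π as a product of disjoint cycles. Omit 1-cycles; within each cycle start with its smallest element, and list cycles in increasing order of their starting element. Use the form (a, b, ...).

(1, 8, 2, 7, 6, 4)

From 1: 1 → 8 → 2 → 7 → 6 → 4 → 1, closing the cycle (1, 8, 2, 7, 6, 4).
Repeating from the next unused element and collecting all non-trivial cycles gives (1, 8, 2, 7, 6, 4).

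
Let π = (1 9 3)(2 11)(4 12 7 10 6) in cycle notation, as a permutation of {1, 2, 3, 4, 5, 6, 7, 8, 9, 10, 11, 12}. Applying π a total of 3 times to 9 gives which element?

9 lies in the 3-cycle (1 9 3).
Powers repeat with period 3 on this cycle, and 3 mod 3 = 0, so π^3(9) = π^0(9).
So π^3(9) = 9.

9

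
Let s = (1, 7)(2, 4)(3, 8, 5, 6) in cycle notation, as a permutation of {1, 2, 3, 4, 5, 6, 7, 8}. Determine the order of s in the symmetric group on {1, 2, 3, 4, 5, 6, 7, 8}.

4

The cycle type of s is (4, 2, 2).
Since disjoint cycles commute, ord(s) = lcm(4, 2, 2) = 4.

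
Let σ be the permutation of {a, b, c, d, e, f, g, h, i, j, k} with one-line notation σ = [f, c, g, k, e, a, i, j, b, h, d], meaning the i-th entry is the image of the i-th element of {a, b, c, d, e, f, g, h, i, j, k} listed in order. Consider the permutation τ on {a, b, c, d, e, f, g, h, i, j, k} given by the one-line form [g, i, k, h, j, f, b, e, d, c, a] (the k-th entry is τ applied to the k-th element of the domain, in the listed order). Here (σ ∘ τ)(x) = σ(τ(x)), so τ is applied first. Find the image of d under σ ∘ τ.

First apply τ: τ(d) = h, then σ(h) = j. Thus (σ ∘ τ)(d) = j.

j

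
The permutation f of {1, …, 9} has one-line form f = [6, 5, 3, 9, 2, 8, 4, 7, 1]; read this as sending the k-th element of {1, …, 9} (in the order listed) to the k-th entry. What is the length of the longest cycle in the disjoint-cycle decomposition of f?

6

Decomposing into disjoint cycles gives (1 6 8 7 4 9)(2 5); the longest has length 6.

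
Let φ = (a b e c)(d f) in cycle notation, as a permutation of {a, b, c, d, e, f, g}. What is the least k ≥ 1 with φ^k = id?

The cycle type of φ is (4, 2, 1).
The order is lcm(4, 2) = 4.

4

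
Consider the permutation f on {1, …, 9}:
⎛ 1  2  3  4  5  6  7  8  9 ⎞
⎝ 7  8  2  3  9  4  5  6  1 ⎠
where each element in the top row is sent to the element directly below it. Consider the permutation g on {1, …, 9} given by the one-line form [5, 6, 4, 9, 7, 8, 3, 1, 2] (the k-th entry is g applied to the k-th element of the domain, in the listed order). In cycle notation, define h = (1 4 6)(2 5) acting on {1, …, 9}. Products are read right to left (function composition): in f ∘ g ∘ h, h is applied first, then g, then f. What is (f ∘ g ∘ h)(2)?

5

Chase 2: h(2) = 5; g(5) = 7; f(7) = 5. Hence (f ∘ g ∘ h)(2) = 5.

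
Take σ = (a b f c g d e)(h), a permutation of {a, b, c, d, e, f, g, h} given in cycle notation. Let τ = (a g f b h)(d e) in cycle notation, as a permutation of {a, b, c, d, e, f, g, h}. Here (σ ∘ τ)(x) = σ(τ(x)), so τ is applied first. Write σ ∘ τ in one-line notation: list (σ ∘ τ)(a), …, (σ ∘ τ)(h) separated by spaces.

d h g a e f c b

(σ ∘ τ)(x) = σ(τ(x)). Computing each image: σ(τ(a)) = σ(g) = d, σ(τ(b)) = σ(h) = h, σ(τ(c)) = σ(c) = g, σ(τ(d)) = σ(e) = a, σ(τ(e)) = σ(d) = e, σ(τ(f)) = σ(b) = f, σ(τ(g)) = σ(f) = c, σ(τ(h)) = σ(a) = b.
Hence σ ∘ τ = [d h g a e f c b].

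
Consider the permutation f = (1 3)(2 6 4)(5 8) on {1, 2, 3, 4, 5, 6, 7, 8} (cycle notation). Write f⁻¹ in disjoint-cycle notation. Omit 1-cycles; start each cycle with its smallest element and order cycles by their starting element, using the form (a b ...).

(1 3)(2 4 6)(5 8)

If f sends a → b within a cycle, f⁻¹ sends b → a; equivalently, reverse each cycle.
Reversing each cycle of f and rotating so the smallest element leads gives (1 3)(2 4 6)(5 8).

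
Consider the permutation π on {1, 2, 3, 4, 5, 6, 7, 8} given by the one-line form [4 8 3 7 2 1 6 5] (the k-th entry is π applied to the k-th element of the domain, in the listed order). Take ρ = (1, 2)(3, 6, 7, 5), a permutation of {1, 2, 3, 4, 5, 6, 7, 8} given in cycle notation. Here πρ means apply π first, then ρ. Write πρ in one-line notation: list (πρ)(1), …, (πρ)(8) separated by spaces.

4 8 6 5 1 2 7 3

(πρ)(x) = ρ(π(x)). Computing each image: ρ(π(1)) = ρ(4) = 4, ρ(π(2)) = ρ(8) = 8, ρ(π(3)) = ρ(3) = 6, ρ(π(4)) = ρ(7) = 5, ρ(π(5)) = ρ(2) = 1, ρ(π(6)) = ρ(1) = 2, ρ(π(7)) = ρ(6) = 7, ρ(π(8)) = ρ(5) = 3.
Hence πρ = [4 8 6 5 1 2 7 3].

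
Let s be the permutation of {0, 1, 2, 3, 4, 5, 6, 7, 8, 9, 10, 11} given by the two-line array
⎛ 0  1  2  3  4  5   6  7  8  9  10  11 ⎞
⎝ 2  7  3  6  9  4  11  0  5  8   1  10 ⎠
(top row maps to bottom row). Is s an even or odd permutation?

In disjoint-cycle form the cycle lengths are 8, 4.
A cycle of length ℓ contributes ℓ−1 transpositions, so s is a product of 7 + 3 = 10 transpositions — even.

even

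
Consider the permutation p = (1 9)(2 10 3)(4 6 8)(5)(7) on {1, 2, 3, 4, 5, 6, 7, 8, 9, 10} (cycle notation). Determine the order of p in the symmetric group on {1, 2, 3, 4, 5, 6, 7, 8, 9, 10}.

6

The cycle type of p is (3, 3, 2, 1, 1).
The order of p is the least common multiple of its cycle lengths: lcm(3, 3, 2) = 6.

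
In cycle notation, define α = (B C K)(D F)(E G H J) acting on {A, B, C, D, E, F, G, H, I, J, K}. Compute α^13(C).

K

C lies in the 3-cycle (B C K).
Since the cycle has length 3, α^13 acts on it the same as α^1 (13 mod 3 = 1).
Advancing 1 step from C: C → K.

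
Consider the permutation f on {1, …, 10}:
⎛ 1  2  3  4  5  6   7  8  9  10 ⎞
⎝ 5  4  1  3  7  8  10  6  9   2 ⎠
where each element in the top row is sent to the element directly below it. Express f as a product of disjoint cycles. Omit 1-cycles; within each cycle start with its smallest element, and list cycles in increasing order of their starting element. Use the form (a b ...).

Start at 1 and follow images: 1 → 5 → 7 → 10 → 2 → 4 → 3 → 1, giving the cycle (1 5 7 10 2 4 3).
Continuing from each remaining unvisited element yields (1 5 7 10 2 4 3)(6 8).

(1 5 7 10 2 4 3)(6 8)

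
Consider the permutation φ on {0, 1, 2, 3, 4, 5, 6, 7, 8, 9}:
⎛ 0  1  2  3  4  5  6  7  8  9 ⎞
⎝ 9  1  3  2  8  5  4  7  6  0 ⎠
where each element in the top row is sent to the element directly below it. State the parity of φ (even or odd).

even

In disjoint-cycle form the cycle lengths are 3, 2, 2, 1, 1, 1.
A cycle of length ℓ contributes ℓ−1 transpositions, so φ is a product of 2 + 1 + 1 = 4 transpositions — even.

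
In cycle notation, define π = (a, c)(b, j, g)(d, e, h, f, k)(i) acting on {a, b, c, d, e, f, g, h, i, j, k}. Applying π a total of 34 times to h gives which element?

h lies in the 5-cycle (d, e, h, f, k).
Since the cycle has length 5, π^34 acts on it the same as π^4 (34 mod 5 = 4).
Stepping 4 places around the cycle: h → f → k → d → e.

e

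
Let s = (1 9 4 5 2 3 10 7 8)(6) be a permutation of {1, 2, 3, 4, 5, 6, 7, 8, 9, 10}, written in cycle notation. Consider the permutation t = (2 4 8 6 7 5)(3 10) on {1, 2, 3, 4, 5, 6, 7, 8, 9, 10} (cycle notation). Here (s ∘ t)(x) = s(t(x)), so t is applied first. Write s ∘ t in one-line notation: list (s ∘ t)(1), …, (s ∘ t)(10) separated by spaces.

(s ∘ t)(x) = s(t(x)). Computing each image: s(t(1)) = s(1) = 9, s(t(2)) = s(4) = 5, s(t(3)) = s(10) = 7, s(t(4)) = s(8) = 1, s(t(5)) = s(2) = 3, s(t(6)) = s(7) = 8, s(t(7)) = s(5) = 2, s(t(8)) = s(6) = 6, s(t(9)) = s(9) = 4, s(t(10)) = s(3) = 10.
Hence s ∘ t = [9 5 7 1 3 8 2 6 4 10].

9 5 7 1 3 8 2 6 4 10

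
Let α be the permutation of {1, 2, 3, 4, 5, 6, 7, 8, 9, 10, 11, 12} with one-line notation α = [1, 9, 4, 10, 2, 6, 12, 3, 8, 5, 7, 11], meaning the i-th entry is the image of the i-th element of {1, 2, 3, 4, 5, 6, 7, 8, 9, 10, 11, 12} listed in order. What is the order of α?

Writing α as disjoint cycles, the cycle lengths are 7, 3, 1, 1.
The order of α is the least common multiple of its cycle lengths: lcm(7, 3) = 21.

21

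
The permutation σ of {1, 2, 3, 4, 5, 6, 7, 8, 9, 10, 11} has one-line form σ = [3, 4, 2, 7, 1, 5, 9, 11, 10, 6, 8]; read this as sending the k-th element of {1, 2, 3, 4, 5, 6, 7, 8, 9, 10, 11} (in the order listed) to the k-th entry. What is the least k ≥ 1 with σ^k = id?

Decomposing into disjoint cycles gives cycle lengths 9, 2.
The order of σ is the least common multiple of its cycle lengths: lcm(9, 2) = 18.

18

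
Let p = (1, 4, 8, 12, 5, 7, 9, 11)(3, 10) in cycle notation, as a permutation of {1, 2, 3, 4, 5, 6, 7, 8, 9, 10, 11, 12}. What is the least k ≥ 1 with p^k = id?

8

The cycle type of p is (8, 2, 1, 1).
The order is lcm(8, 2) = 8.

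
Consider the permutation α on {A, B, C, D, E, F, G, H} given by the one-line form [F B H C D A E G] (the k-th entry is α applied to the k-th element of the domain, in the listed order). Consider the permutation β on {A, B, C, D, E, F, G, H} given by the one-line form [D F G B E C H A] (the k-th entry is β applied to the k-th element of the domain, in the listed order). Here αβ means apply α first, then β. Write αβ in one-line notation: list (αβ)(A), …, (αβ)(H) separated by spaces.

For each element, apply α then β: A → F → C; B → B → F; C → H → A; D → C → G; E → D → B; F → A → D; G → E → E; H → G → H.
Collecting the images, αβ = [C F A G B D E H].

C F A G B D E H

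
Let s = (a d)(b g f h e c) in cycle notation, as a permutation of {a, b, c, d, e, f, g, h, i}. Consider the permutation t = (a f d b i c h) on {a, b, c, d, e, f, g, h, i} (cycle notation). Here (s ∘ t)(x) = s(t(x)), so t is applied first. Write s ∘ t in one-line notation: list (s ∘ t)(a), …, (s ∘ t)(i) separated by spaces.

h i e g c a f d b

(s ∘ t)(x) = s(t(x)). Computing each image: s(t(a)) = s(f) = h, s(t(b)) = s(i) = i, s(t(c)) = s(h) = e, s(t(d)) = s(b) = g, s(t(e)) = s(e) = c, s(t(f)) = s(d) = a, s(t(g)) = s(g) = f, s(t(h)) = s(a) = d, s(t(i)) = s(c) = b.
Hence s ∘ t = [h i e g c a f d b].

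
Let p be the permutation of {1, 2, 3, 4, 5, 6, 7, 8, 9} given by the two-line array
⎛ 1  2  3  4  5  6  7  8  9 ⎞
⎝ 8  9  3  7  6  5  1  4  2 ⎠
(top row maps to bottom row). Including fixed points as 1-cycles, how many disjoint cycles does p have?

The cycle decomposition is (1, 8, 4, 7)(2, 9)(3)(5, 6), which has 4 cycles (counting 1-cycles).

4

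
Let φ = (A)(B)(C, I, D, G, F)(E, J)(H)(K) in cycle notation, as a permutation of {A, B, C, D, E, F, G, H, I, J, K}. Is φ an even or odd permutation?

The cycle lengths are 5, 2, 1, 1, 1, 1.
A cycle of length ℓ contributes ℓ−1 transpositions, so φ is a product of 4 + 1 = 5 transpositions — odd.

odd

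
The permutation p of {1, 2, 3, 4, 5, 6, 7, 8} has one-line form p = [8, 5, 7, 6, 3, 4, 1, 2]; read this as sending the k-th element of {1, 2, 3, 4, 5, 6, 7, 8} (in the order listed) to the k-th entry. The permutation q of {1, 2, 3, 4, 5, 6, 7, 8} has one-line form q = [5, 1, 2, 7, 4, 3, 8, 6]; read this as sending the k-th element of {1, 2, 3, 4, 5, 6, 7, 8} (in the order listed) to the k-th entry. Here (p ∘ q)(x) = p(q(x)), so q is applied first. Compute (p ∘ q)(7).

2

q(7) = 8, then p(8) = 2; composing gives (p ∘ q)(7) = 2.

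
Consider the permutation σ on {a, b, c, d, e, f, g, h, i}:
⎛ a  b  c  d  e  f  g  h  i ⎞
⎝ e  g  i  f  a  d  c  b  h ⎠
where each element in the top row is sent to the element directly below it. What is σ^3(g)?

Tracing g → c → … returns to g after 5 steps, so g lies in a 5-cycle (b, g, c, i, h).
Advancing 3 steps from g: g → c → i → h.

h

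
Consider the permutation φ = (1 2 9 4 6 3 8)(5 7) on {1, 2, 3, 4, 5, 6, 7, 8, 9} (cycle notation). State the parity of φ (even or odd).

odd

The cycle lengths are 7, 2.
A cycle is odd iff its length is even; φ has 1 even-length cycle, so sgn(φ) = (−1)^1 and φ is odd.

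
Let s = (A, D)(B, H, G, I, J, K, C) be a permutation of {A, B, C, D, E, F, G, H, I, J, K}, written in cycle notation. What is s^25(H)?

H lies in the 7-cycle (B, H, G, I, J, K, C).
Powers repeat with period 7 on this cycle, and 25 mod 7 = 4, so s^25(H) = s^4(H).
Advancing 4 steps from H: H → G → I → J → K.

K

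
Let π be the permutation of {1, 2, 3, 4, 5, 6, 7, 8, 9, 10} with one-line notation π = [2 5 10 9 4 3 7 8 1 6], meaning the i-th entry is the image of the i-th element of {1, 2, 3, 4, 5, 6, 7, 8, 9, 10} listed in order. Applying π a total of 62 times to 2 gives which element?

4

Tracing 2 → 5 → … returns to 2 after 5 steps, so 2 lies in a 5-cycle (1 2 5 4 9).
Since the cycle has length 5, π^62 acts on it the same as π^2 (62 mod 5 = 2).
Advancing 2 steps from 2: 2 → 5 → 4.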